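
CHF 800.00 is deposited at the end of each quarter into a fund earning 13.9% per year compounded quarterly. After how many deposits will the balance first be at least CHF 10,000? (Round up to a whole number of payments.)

Periodic rate r = 0.139/4 per quarter; n is counted in quarters.
Ordinary annuity FV: 10,000 = 800 × [((1+r)^n − 1)/r].
(1+r)^n = 1 + 10,000 × r / 800, so n = ln(1 + 10,000·r/800) / ln(1+r) = 10.56.
Round up to a whole number of payments: n = 11.

11 payments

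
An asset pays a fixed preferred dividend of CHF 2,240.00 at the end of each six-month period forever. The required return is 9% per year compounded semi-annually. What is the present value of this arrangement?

CHF 49,777.78

Periodic rate r = 0.09/2 per half-year.
Level perpetuity: PV = PMT / r = 2,240 / (0.09/2) = CHF 49,777.78.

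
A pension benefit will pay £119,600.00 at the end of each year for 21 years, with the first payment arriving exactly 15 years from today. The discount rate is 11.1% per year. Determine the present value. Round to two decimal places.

Ordinary annuity of 21 payments, first payment at period 15.
Periodic rate r = 0.111 per year.
The ordinary-annuity PV formula values the stream one period before the first payment (period 14); discount that back 14 periods:
PV₀ = 119,600 × [1 − (1+r)^−21] / r × (1+r)^−14 = £219,772.13

£219,772.13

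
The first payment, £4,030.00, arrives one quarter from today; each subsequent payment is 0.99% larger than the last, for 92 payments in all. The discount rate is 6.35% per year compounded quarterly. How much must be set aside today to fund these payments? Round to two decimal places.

Periodic rate r = 0.0635/4 per quarter; n is counted in quarters.
Growing ordinary annuity: PV = PMT₁ × [1 − ((1+g)/(1+r))^n] / (r − g) = 4,030 × [1 − ((1+0.0099)/(1+r))^92] / (r − 0.0099) = £282,489.43.

£282,489.43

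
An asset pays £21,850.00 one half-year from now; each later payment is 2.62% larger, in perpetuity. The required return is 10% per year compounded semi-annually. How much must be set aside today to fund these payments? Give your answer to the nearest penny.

Periodic rate r = 0.1/2 per half-year.
Growing perpetuity (Gordon): PV = PMT₁ / (r − g) = 21,850 / (r − 0.0262) = £918,067.23.

£918,067.23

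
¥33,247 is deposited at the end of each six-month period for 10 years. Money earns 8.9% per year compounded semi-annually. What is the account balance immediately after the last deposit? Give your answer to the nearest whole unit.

This is an ordinary annuity: 20 deposits of ¥33,247 at the end of each six-month period.
Periodic rate r = 0.089/2 per half-year; n is counted in half-years.
FV = PMT × [((1+r)^n − 1)/r] = 33,247 × [(1+r)^20 − 1] / r = ¥1,037,560

¥1,037,560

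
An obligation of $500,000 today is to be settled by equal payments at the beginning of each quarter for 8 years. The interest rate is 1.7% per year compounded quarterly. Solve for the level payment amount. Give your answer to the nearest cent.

$16,673.84

Level annuity due; solve PV = PMT × [(1 − (1+r)^−n)/r] × (1+r) for PMT.
Periodic rate r = 0.017/4 per quarter; n is counted in quarters.
With n = 32: PMT = 500,000 / ([(1 − (1+r)^−n)/r] × (1+r)) = $16,673.84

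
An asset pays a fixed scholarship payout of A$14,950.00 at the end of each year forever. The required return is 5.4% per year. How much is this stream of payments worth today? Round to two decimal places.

A$276,851.85

Periodic rate r = 0.054 per year.
Level perpetuity: PV = PMT / r = 14,950 / (0.054) = A$276,851.85.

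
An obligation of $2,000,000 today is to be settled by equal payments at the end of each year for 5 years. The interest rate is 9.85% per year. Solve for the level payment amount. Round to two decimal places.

Level ordinary annuity; solve PV = PMT × [(1 − (1+r)^−n)/r] for PMT.
Periodic rate r = 0.0985 per year.
With n = 5: PMT = 2,000,000 / ([(1 − (1+r)^−n)/r]) = $525,574.75

$525,574.75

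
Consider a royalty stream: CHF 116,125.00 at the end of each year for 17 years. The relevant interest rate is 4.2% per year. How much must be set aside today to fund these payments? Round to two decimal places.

CHF 1,391,075.57

This is an ordinary annuity: 17 payments of CHF 116,125.00 at the end of each year.
Periodic rate r = 0.042 per year.
PV = PMT × [(1 − (1+r)^−n)/r] = 116,125 × [1 − (1+r)^−17] / r = CHF 1,391,075.57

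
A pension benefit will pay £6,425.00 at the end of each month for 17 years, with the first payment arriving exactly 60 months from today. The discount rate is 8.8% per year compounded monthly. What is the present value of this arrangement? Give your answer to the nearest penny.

£441,076.37

Ordinary annuity of 204 payments, first payment at period 60.
Periodic rate r = 0.088/12 per month; n is counted in months.
The ordinary-annuity PV formula values the stream one period before the first payment (period 59); discount that back 59 periods:
PV₀ = 6,425 × [1 − (1+r)^−204] / r × (1+r)^−59 = £441,076.37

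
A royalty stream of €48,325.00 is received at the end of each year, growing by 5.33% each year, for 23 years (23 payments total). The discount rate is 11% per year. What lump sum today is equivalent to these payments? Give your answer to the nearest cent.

€597,105.96

Periodic rate r = 0.11 per year.
Growing ordinary annuity: PV = PMT₁ × [1 − ((1+g)/(1+r))^n] / (r − g) = 48,325 × [1 − ((1+0.0533)/(1+r))^23] / (r − 0.0533) = €597,105.96.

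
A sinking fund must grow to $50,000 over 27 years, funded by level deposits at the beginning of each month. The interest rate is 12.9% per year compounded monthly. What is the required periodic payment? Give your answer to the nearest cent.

Level annuity due; solve FV = PMT × [((1+r)^n − 1)/r] × (1+r) for PMT.
Periodic rate r = 0.129/12 per month; n is counted in months.
With n = 324: PMT = 50,000 / ([((1+r)^n − 1)/r] × (1+r)) = $17.18

$17.18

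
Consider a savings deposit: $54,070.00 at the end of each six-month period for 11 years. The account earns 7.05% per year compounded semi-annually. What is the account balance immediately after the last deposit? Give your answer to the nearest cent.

$1,753,044.84

This is an ordinary annuity: 22 deposits of $54,070.00 at the end of each six-month period.
Periodic rate r = 0.0705/2 per half-year; n is counted in half-years.
FV = PMT × [((1+r)^n − 1)/r] = 54,070 × [(1+r)^22 − 1] / r = $1,753,044.84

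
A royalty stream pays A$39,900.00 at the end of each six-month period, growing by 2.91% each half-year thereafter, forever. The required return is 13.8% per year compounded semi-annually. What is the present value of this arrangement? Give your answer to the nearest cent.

Periodic rate r = 0.138/2 per half-year.
Growing perpetuity (Gordon): PV = PMT₁ / (r − g) = 39,900 / (r − 0.0291) = A$1,000,000.00.

A$1,000,000.00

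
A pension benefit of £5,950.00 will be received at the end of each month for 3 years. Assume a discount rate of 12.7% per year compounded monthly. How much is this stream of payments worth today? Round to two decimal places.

£177,349.17

This is an ordinary annuity: 36 payments of £5,950.00 at the end of each month.
Periodic rate r = 0.127/12 per month; n is counted in months.
PV = PMT × [(1 − (1+r)^−n)/r] = 5,950 × [1 − (1+r)^−36] / r = £177,349.17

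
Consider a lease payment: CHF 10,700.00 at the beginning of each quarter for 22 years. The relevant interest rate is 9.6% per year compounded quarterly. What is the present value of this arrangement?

This is an annuity due: 88 payments of CHF 10,700.00 at the beginning of each quarter.
Periodic rate r = 0.096/4 per quarter; n is counted in quarters.
PV = PMT × [(1 − (1+r)^−n)/r] × (1+r) = 10,700 × [1 − (1+r)^−88] / r × (1+r) = CHF 399,899.45

CHF 399,899.45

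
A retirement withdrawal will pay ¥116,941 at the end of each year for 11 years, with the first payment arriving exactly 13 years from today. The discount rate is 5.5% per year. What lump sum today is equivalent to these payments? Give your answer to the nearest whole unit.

¥497,762

Ordinary annuity of 11 payments, first payment at period 13.
Periodic rate r = 0.055 per year.
The ordinary-annuity PV formula values the stream one period before the first payment (period 12); discount that back 12 periods:
PV₀ = 116,941 × [1 − (1+r)^−11] / r × (1+r)^−12 = ¥497,762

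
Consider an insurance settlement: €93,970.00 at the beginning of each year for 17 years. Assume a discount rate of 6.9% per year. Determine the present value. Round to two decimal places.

€987,583.50

This is an annuity due: 17 payments of €93,970.00 at the beginning of each year.
Periodic rate r = 0.069 per year.
PV = PMT × [(1 − (1+r)^−n)/r] × (1+r) = 93,970 × [1 − (1+r)^−17] / r × (1+r) = €987,583.50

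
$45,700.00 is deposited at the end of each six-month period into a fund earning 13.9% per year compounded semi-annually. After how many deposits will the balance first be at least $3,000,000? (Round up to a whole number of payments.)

26 payments

Periodic rate r = 0.139/2 per half-year; n is counted in half-years.
Ordinary annuity FV: 3,000,000 = 45,700 × [((1+r)^n − 1)/r].
(1+r)^n = 1 + 3,000,000 × r / 45,700, so n = ln(1 + 3,000,000·r/45,700) / ln(1+r) = 25.54.
Round up to a whole number of payments: n = 26.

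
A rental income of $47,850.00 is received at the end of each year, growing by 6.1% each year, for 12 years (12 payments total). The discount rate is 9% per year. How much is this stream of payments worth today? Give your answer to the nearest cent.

Periodic rate r = 0.09 per year.
Growing ordinary annuity: PV = PMT₁ × [1 − ((1+g)/(1+r))^n] / (r − g) = 47,850 × [1 − ((1+0.061)/(1+r))^12] / (r − 0.061) = $456,147.77.

$456,147.77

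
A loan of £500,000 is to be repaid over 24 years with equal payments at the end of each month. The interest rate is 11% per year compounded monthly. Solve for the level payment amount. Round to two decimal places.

Level ordinary annuity; solve PV = PMT × [(1 − (1+r)^−n)/r] for PMT.
Periodic rate r = 0.11/12 per month; n is counted in months.
With n = 288: PMT = 500,000 / ([(1 − (1+r)^−n)/r]) = £4,940.13

£4,940.13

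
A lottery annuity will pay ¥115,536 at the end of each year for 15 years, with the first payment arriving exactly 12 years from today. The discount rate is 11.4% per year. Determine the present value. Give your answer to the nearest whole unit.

Ordinary annuity of 15 payments, first payment at period 12.
Periodic rate r = 0.114 per year.
The ordinary-annuity PV formula values the stream one period before the first payment (period 11); discount that back 11 periods:
PV₀ = 115,536 × [1 − (1+r)^−15] / r × (1+r)^−11 = ¥247,877

¥247,877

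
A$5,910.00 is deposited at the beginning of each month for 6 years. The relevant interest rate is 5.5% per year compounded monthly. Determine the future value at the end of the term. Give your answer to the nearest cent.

This is an annuity due: 72 deposits of A$5,910.00 at the beginning of each month.
Periodic rate r = 0.055/12 per month; n is counted in months.
FV = PMT × [((1+r)^n − 1)/r] × (1+r) = 5,910 × [(1+r)^72 − 1] / r × (1+r) = A$505,088.29

A$505,088.29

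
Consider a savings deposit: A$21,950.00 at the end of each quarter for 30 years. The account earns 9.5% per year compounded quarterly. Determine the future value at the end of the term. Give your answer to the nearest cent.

A$14,529,781.46

This is an ordinary annuity: 120 deposits of A$21,950.00 at the end of each quarter.
Periodic rate r = 0.095/4 per quarter; n is counted in quarters.
FV = PMT × [((1+r)^n − 1)/r] = 21,950 × [(1+r)^120 − 1] / r = A$14,529,781.46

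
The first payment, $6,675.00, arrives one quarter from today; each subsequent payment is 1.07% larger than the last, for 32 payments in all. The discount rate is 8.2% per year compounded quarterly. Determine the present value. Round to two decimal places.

Periodic rate r = 0.082/4 per quarter; n is counted in quarters.
Growing ordinary annuity: PV = PMT₁ × [1 − ((1+g)/(1+r))^n] / (r − g) = 6,675 × [1 − ((1+0.0107)/(1+r))^32] / (r − 0.0107) = $180,948.11.

$180,948.11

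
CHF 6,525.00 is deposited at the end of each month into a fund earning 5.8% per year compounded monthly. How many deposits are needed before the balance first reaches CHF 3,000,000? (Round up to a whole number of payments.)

Periodic rate r = 0.058/12 per month; n is counted in months.
Ordinary annuity FV: 3,000,000 = 6,525 × [((1+r)^n − 1)/r].
(1+r)^n = 1 + 3,000,000 × r / 6,525, so n = ln(1 + 3,000,000·r/6,525) / ln(1+r) = 242.67.
Round up to a whole number of payments: n = 243.

243 payments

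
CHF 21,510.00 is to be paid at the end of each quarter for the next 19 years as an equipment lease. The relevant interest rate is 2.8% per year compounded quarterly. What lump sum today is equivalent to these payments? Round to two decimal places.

This is an ordinary annuity: 76 payments of CHF 21,510.00 at the end of each quarter.
Periodic rate r = 0.028/4 per quarter; n is counted in quarters.
PV = PMT × [(1 − (1+r)^−n)/r] = 21,510 × [1 − (1+r)^−76] / r = CHF 1,264,423.37

CHF 1,264,423.37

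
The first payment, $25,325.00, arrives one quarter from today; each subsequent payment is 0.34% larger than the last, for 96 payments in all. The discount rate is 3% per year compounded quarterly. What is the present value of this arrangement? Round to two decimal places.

$2,000,895.35

Periodic rate r = 0.03/4 per quarter; n is counted in quarters.
Growing ordinary annuity: PV = PMT₁ × [1 − ((1+g)/(1+r))^n] / (r − g) = 25,325 × [1 − ((1+0.0034)/(1+r))^96] / (r − 0.0034) = $2,000,895.35.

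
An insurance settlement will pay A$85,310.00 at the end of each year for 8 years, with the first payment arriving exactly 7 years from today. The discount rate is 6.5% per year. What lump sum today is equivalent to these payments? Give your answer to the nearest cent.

Ordinary annuity of 8 payments, first payment at period 7.
Periodic rate r = 0.065 per year.
The ordinary-annuity PV formula values the stream one period before the first payment (period 6); discount that back 6 periods:
PV₀ = 85,310 × [1 − (1+r)^−8] / r × (1+r)^−6 = A$355,984.02

A$355,984.02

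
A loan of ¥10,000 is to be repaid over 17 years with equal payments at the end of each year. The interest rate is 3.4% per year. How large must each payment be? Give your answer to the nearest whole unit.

Level ordinary annuity; solve PV = PMT × [(1 − (1+r)^−n)/r] for PMT.
Periodic rate r = 0.034 per year.
With n = 17: PMT = 10,000 / ([(1 − (1+r)^−n)/r]) = ¥784

¥784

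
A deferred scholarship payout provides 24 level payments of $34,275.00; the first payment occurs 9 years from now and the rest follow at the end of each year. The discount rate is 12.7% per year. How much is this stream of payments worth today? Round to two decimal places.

Ordinary annuity of 24 payments, first payment at period 9.
Periodic rate r = 0.127 per year.
The ordinary-annuity PV formula values the stream one period before the first payment (period 8); discount that back 8 periods:
PV₀ = 34,275 × [1 − (1+r)^−24] / r × (1+r)^−8 = $97,817.74

$97,817.74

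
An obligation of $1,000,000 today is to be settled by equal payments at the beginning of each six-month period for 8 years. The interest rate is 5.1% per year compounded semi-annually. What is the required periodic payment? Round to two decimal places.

$74,985.23

Level annuity due; solve PV = PMT × [(1 − (1+r)^−n)/r] × (1+r) for PMT.
Periodic rate r = 0.051/2 per half-year; n is counted in half-years.
With n = 16: PMT = 1,000,000 / ([(1 − (1+r)^−n)/r] × (1+r)) = $74,985.23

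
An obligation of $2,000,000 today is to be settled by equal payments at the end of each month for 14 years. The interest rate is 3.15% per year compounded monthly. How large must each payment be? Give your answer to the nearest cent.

$14,737.44

Level ordinary annuity; solve PV = PMT × [(1 − (1+r)^−n)/r] for PMT.
Periodic rate r = 0.0315/12 per month; n is counted in months.
With n = 168: PMT = 2,000,000 / ([(1 − (1+r)^−n)/r]) = $14,737.44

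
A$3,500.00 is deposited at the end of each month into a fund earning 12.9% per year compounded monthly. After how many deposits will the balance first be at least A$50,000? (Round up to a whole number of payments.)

14 payments

Periodic rate r = 0.129/12 per month; n is counted in months.
Ordinary annuity FV: 50,000 = 3,500 × [((1+r)^n − 1)/r].
(1+r)^n = 1 + 50,000 × r / 3,500, so n = ln(1 + 50,000·r/3,500) / ln(1+r) = 13.36.
Round up to a whole number of payments: n = 14.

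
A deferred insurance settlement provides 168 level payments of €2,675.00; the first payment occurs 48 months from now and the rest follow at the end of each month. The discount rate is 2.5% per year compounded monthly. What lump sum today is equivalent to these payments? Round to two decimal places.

€343,548.47

Ordinary annuity of 168 payments, first payment at period 48.
Periodic rate r = 0.025/12 per month; n is counted in months.
The ordinary-annuity PV formula values the stream one period before the first payment (period 47); discount that back 47 periods:
PV₀ = 2,675 × [1 − (1+r)^−168] / r × (1+r)^−47 = €343,548.47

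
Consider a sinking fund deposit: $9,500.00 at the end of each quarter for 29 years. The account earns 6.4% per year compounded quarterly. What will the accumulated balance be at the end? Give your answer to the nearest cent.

$3,149,714.72

This is an ordinary annuity: 116 deposits of $9,500.00 at the end of each quarter.
Periodic rate r = 0.064/4 per quarter; n is counted in quarters.
FV = PMT × [((1+r)^n − 1)/r] = 9,500 × [(1+r)^116 − 1] / r = $3,149,714.72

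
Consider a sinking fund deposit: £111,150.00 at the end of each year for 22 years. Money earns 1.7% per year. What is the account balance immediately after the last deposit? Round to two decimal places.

£2,935,505.76

This is an ordinary annuity: 22 deposits of £111,150.00 at the end of each year.
Periodic rate r = 0.017 per year.
FV = PMT × [((1+r)^n − 1)/r] = 111,150 × [(1+r)^22 − 1] / r = £2,935,505.76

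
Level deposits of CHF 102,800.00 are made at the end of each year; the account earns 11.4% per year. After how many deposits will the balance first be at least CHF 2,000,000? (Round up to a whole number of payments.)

11 payments

Periodic rate r = 0.114 per year.
Ordinary annuity FV: 2,000,000 = 102,800 × [((1+r)^n − 1)/r].
(1+r)^n = 1 + 2,000,000 × r / 102,800, so n = ln(1 + 2,000,000·r/102,800) / ln(1+r) = 10.83.
Round up to a whole number of payments: n = 11.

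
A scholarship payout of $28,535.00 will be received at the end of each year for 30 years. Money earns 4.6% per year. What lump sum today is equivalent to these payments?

$459,384.04

This is an ordinary annuity: 30 payments of $28,535.00 at the end of each year.
Periodic rate r = 0.046 per year.
PV = PMT × [(1 − (1+r)^−n)/r] = 28,535 × [1 − (1+r)^−30] / r = $459,384.04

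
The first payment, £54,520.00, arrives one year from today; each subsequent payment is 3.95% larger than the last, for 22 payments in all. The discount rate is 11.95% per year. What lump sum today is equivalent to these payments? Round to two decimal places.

Periodic rate r = 0.1195 per year.
Growing ordinary annuity: PV = PMT₁ × [1 − ((1+g)/(1+r))^n] / (r − g) = 54,520 × [1 − ((1+0.0395)/(1+r))^22] / (r − 0.0395) = £548,124.96.

£548,124.96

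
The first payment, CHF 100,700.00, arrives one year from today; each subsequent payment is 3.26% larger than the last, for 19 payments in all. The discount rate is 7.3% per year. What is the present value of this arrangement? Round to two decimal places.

Periodic rate r = 0.073 per year.
Growing ordinary annuity: PV = PMT₁ × [1 − ((1+g)/(1+r))^n] / (r − g) = 100,700 × [1 − ((1+0.0326)/(1+r))^19] / (r − 0.0326) = CHF 1,290,410.36.

CHF 1,290,410.36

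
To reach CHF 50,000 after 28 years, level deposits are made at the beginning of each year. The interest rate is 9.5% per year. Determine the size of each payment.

Level annuity due; solve FV = PMT × [((1+r)^n − 1)/r] × (1+r) for PMT.
Periodic rate r = 0.095 per year.
With n = 28: PMT = 50,000 / ([((1+r)^n − 1)/r] × (1+r)) = CHF 370.95

CHF 370.95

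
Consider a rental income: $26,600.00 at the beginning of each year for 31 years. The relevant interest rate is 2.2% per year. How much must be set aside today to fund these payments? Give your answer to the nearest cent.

This is an annuity due: 31 payments of $26,600.00 at the beginning of each year.
Periodic rate r = 0.022 per year.
PV = PMT × [(1 − (1+r)^−n)/r] × (1+r) = 26,600 × [1 − (1+r)^−31] / r × (1+r) = $606,283.17

$606,283.17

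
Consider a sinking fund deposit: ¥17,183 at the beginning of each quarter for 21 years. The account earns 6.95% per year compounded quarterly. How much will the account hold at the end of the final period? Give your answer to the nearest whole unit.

¥3,270,130

This is an annuity due: 84 deposits of ¥17,183 at the beginning of each quarter.
Periodic rate r = 0.0695/4 per quarter; n is counted in quarters.
FV = PMT × [((1+r)^n − 1)/r] × (1+r) = 17,183 × [(1+r)^84 − 1] / r × (1+r) = ¥3,270,130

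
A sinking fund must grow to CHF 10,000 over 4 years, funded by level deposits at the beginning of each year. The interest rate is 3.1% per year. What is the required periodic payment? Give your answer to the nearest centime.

CHF 2,314.94

Level annuity due; solve FV = PMT × [((1+r)^n − 1)/r] × (1+r) for PMT.
Periodic rate r = 0.031 per year.
With n = 4: PMT = 10,000 / ([((1+r)^n − 1)/r] × (1+r)) = CHF 2,314.94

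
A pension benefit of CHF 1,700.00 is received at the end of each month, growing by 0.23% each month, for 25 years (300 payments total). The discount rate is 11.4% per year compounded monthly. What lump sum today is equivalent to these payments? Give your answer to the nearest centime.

Periodic rate r = 0.114/12 per month; n is counted in months.
Growing ordinary annuity: PV = PMT₁ × [1 − ((1+g)/(1+r))^n] / (r − g) = 1,700 × [1 − ((1+0.0023)/(1+r))^300] / (r − 0.0023) = CHF 208,534.65.

CHF 208,534.65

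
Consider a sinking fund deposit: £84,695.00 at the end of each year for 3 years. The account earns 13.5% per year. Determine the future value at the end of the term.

£289,930.04

This is an ordinary annuity: 3 deposits of £84,695.00 at the end of each year.
Periodic rate r = 0.135 per year.
FV = PMT × [((1+r)^n − 1)/r] = 84,695 × [(1+r)^3 − 1] / r = £289,930.04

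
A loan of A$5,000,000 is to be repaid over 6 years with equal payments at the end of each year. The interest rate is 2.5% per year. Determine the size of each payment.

A$907,749.86

Level ordinary annuity; solve PV = PMT × [(1 − (1+r)^−n)/r] for PMT.
Periodic rate r = 0.025 per year.
With n = 6: PMT = 5,000,000 / ([(1 − (1+r)^−n)/r]) = A$907,749.86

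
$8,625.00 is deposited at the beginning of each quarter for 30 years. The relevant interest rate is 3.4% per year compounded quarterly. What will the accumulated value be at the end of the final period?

This is an annuity due: 120 deposits of $8,625.00 at the beginning of each quarter.
Periodic rate r = 0.034/4 per quarter; n is counted in quarters.
FV = PMT × [((1+r)^n − 1)/r] × (1+r) = 8,625 × [(1+r)^120 − 1] / r × (1+r) = $1,802,358.28

$1,802,358.28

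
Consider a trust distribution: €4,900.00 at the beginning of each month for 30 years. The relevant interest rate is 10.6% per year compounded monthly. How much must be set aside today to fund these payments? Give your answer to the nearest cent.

€536,017.72

This is an annuity due: 360 payments of €4,900.00 at the beginning of each month.
Periodic rate r = 0.106/12 per month; n is counted in months.
PV = PMT × [(1 − (1+r)^−n)/r] × (1+r) = 4,900 × [1 − (1+r)^−360] / r × (1+r) = €536,017.72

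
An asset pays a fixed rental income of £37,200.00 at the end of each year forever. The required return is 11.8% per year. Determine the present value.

Periodic rate r = 0.118 per year.
Level perpetuity: PV = PMT / r = 37,200 / (0.118) = £315,254.24.

£315,254.24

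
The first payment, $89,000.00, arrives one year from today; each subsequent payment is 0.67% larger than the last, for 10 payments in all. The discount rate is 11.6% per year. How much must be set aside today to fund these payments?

$523,784.38

Periodic rate r = 0.116 per year.
Growing ordinary annuity: PV = PMT₁ × [1 − ((1+g)/(1+r))^n] / (r − g) = 89,000 × [1 − ((1+0.0067)/(1+r))^10] / (r − 0.0067) = $523,784.38.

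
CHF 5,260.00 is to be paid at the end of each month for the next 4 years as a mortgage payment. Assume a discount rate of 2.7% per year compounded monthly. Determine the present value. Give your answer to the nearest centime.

This is an ordinary annuity: 48 payments of CHF 5,260.00 at the end of each month.
Periodic rate r = 0.027/12 per month; n is counted in months.
PV = PMT × [(1 − (1+r)^−n)/r] = 5,260 × [1 − (1+r)^−48] / r = CHF 239,069.33

CHF 239,069.33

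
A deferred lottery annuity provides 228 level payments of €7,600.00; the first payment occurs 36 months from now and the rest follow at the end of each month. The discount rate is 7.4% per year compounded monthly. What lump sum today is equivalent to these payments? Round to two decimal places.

€749,172.80

Ordinary annuity of 228 payments, first payment at period 36.
Periodic rate r = 0.074/12 per month; n is counted in months.
The ordinary-annuity PV formula values the stream one period before the first payment (period 35); discount that back 35 periods:
PV₀ = 7,600 × [1 − (1+r)^−228] / r × (1+r)^−35 = €749,172.80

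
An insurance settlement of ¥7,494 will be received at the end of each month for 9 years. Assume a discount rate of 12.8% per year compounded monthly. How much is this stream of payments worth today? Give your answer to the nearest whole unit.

This is an ordinary annuity: 108 payments of ¥7,494 at the end of each month.
Periodic rate r = 0.128/12 per month; n is counted in months.
PV = PMT × [(1 − (1+r)^−n)/r] = 7,494 × [1 − (1+r)^−108] / r = ¥479,191

¥479,191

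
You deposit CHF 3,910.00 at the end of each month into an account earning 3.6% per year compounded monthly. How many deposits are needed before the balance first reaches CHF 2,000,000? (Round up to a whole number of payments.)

311 payments

Periodic rate r = 0.036/12 per month; n is counted in months.
Ordinary annuity FV: 2,000,000 = 3,910 × [((1+r)^n − 1)/r].
(1+r)^n = 1 + 2,000,000 × r / 3,910, so n = ln(1 + 2,000,000·r/3,910) / ln(1+r) = 310.47.
Round up to a whole number of payments: n = 311.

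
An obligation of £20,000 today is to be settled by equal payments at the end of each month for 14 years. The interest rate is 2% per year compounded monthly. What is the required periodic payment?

£136.59

Level ordinary annuity; solve PV = PMT × [(1 − (1+r)^−n)/r] for PMT.
Periodic rate r = 0.02/12 per month; n is counted in months.
With n = 168: PMT = 20,000 / ([(1 − (1+r)^−n)/r]) = £136.59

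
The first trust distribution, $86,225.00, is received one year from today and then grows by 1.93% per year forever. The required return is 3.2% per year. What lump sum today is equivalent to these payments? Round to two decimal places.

$6,789,370.08

Periodic rate r = 0.032 per year.
Growing perpetuity (Gordon): PV = PMT₁ / (r − g) = 86,225 / (r − 0.0193) = $6,789,370.08.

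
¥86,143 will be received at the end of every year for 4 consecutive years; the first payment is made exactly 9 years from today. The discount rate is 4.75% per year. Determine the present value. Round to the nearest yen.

Ordinary annuity of 4 payments, first payment at period 9.
Periodic rate r = 0.0475 per year.
The ordinary-annuity PV formula values the stream one period before the first payment (period 8); discount that back 8 periods:
PV₀ = 86,143 × [1 − (1+r)^−4] / r × (1+r)^−8 = ¥211,957

¥211,957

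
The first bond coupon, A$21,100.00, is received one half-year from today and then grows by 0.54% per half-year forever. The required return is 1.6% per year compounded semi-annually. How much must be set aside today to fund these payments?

A$8,115,384.62

Periodic rate r = 0.016/2 per half-year.
Growing perpetuity (Gordon): PV = PMT₁ / (r − g) = 21,100 / (r − 0.0054) = A$8,115,384.62.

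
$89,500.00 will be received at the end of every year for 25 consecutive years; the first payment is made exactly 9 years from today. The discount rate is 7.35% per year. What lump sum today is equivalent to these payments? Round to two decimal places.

$573,191.53

Ordinary annuity of 25 payments, first payment at period 9.
Periodic rate r = 0.0735 per year.
The ordinary-annuity PV formula values the stream one period before the first payment (period 8); discount that back 8 periods:
PV₀ = 89,500 × [1 − (1+r)^−25] / r × (1+r)^−8 = $573,191.53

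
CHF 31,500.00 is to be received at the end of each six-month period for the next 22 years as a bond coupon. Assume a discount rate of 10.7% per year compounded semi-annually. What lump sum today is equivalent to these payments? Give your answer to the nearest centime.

This is an ordinary annuity: 44 payments of CHF 31,500.00 at the end of each six-month period.
Periodic rate r = 0.107/2 per half-year; n is counted in half-years.
PV = PMT × [(1 − (1+r)^−n)/r] = 31,500 × [1 − (1+r)^−44] / r = CHF 529,350.77

CHF 529,350.77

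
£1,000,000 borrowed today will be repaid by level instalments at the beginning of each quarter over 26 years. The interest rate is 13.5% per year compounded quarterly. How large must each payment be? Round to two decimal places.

£33,716.26

Level annuity due; solve PV = PMT × [(1 − (1+r)^−n)/r] × (1+r) for PMT.
Periodic rate r = 0.135/4 per quarter; n is counted in quarters.
With n = 104: PMT = 1,000,000 / ([(1 − (1+r)^−n)/r] × (1+r)) = £33,716.26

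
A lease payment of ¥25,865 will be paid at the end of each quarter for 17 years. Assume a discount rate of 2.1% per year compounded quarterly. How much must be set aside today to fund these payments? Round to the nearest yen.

¥1,475,900

This is an ordinary annuity: 68 payments of ¥25,865 at the end of each quarter.
Periodic rate r = 0.021/4 per quarter; n is counted in quarters.
PV = PMT × [(1 − (1+r)^−n)/r] = 25,865 × [1 − (1+r)^−68] / r = ¥1,475,900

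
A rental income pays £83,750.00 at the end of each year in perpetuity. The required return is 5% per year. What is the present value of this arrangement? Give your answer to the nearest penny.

£1,675,000.00

Periodic rate r = 0.05 per year.
Level perpetuity: PV = PMT / r = 83,750 / (0.05) = £1,675,000.00.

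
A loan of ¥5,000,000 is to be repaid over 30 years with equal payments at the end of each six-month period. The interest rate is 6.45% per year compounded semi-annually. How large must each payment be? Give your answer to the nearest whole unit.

¥189,462

Level ordinary annuity; solve PV = PMT × [(1 − (1+r)^−n)/r] for PMT.
Periodic rate r = 0.0645/2 per half-year; n is counted in half-years.
With n = 60: PMT = 5,000,000 / ([(1 − (1+r)^−n)/r]) = ¥189,462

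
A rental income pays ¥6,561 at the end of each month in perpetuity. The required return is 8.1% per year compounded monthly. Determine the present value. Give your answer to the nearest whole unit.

Periodic rate r = 0.081/12 per month.
Level perpetuity: PV = PMT / r = 6,561 / (0.081/12) = ¥972,000.

¥972,000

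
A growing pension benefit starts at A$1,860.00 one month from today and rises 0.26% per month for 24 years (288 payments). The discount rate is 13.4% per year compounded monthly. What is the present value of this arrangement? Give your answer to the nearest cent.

A$198,391.03

Periodic rate r = 0.134/12 per month; n is counted in months.
Growing ordinary annuity: PV = PMT₁ × [1 − ((1+g)/(1+r))^n] / (r − g) = 1,860 × [1 − ((1+0.0026)/(1+r))^288] / (r − 0.0026) = A$198,391.03.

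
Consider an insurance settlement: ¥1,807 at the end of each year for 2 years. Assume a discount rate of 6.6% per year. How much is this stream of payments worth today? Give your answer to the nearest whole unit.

¥3,285

This is an ordinary annuity: 2 payments of ¥1,807 at the end of each year.
Periodic rate r = 0.066 per year.
PV = PMT × [(1 − (1+r)^−n)/r] = 1,807 × [1 − (1+r)^−2] / r = ¥3,285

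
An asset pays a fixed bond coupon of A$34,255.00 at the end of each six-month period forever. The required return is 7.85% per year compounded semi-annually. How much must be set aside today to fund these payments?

Periodic rate r = 0.0785/2 per half-year.
Level perpetuity: PV = PMT / r = 34,255 / (0.0785/2) = A$872,738.85.

A$872,738.85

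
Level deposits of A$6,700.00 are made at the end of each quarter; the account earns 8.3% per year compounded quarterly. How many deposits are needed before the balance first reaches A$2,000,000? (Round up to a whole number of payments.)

Periodic rate r = 0.083/4 per quarter; n is counted in quarters.
Ordinary annuity FV: 2,000,000 = 6,700 × [((1+r)^n − 1)/r].
(1+r)^n = 1 + 2,000,000 × r / 6,700, so n = ln(1 + 2,000,000·r/6,700) / ln(1+r) = 96.08.
Round up to a whole number of payments: n = 97.

97 payments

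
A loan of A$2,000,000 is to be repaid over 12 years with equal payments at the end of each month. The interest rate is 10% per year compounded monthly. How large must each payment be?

A$23,901.57

Level ordinary annuity; solve PV = PMT × [(1 − (1+r)^−n)/r] for PMT.
Periodic rate r = 0.1/12 per month; n is counted in months.
With n = 144: PMT = 2,000,000 / ([(1 − (1+r)^−n)/r]) = A$23,901.57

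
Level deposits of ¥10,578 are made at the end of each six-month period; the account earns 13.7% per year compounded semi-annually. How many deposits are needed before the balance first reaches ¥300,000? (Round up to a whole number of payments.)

17 payments

Periodic rate r = 0.137/2 per half-year; n is counted in half-years.
Ordinary annuity FV: 300,000 = 10,578 × [((1+r)^n − 1)/r].
(1+r)^n = 1 + 300,000 × r / 10,578, so n = ln(1 + 300,000·r/10,578) / ln(1+r) = 16.29.
Round up to a whole number of payments: n = 17.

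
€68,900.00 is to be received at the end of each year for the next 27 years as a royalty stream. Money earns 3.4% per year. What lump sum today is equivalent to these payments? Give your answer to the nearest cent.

€1,204,822.67

This is an ordinary annuity: 27 payments of €68,900.00 at the end of each year.
Periodic rate r = 0.034 per year.
PV = PMT × [(1 − (1+r)^−n)/r] = 68,900 × [1 − (1+r)^−27] / r = €1,204,822.67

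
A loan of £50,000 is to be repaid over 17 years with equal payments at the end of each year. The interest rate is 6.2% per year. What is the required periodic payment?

Level ordinary annuity; solve PV = PMT × [(1 − (1+r)^−n)/r] for PMT.
Periodic rate r = 0.062 per year.
With n = 17: PMT = 50,000 / ([(1 − (1+r)^−n)/r]) = £4,841.12

£4,841.12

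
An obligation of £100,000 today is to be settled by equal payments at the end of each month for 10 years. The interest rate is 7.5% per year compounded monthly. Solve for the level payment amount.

£1,187.02

Level ordinary annuity; solve PV = PMT × [(1 − (1+r)^−n)/r] for PMT.
Periodic rate r = 0.075/12 per month; n is counted in months.
With n = 120: PMT = 100,000 / ([(1 − (1+r)^−n)/r]) = £1,187.02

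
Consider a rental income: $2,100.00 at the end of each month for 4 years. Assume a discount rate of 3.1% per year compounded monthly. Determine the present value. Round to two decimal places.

This is an ordinary annuity: 48 payments of $2,100.00 at the end of each month.
Periodic rate r = 0.031/12 per month; n is counted in months.
PV = PMT × [(1 − (1+r)^−n)/r] = 2,100 × [1 − (1+r)^−48] / r = $94,686.08

$94,686.08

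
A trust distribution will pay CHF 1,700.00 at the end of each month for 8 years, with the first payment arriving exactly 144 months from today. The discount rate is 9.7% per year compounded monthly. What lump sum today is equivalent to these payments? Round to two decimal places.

CHF 35,802.04

Ordinary annuity of 96 payments, first payment at period 144.
Periodic rate r = 0.097/12 per month; n is counted in months.
The ordinary-annuity PV formula values the stream one period before the first payment (period 143); discount that back 143 periods:
PV₀ = 1,700 × [1 − (1+r)^−96] / r × (1+r)^−143 = CHF 35,802.04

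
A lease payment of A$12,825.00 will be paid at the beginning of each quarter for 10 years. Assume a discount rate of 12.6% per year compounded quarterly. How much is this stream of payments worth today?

This is an annuity due: 40 payments of A$12,825.00 at the beginning of each quarter.
Periodic rate r = 0.126/4 per quarter; n is counted in quarters.
PV = PMT × [(1 − (1+r)^−n)/r] × (1+r) = 12,825 × [1 − (1+r)^−40] / r × (1+r) = A$298,504.09

A$298,504.09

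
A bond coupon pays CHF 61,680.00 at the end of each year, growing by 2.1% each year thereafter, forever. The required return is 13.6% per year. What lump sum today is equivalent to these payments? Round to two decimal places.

CHF 536,347.83

Periodic rate r = 0.136 per year.
Growing perpetuity (Gordon): PV = PMT₁ / (r − g) = 61,680 / (r − 0.021) = CHF 536,347.83.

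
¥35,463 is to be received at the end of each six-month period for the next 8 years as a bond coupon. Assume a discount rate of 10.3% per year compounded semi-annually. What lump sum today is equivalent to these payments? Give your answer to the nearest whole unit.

This is an ordinary annuity: 16 payments of ¥35,463 at the end of each six-month period.
Periodic rate r = 0.103/2 per half-year; n is counted in half-years.
PV = PMT × [(1 − (1+r)^−n)/r] = 35,463 × [1 − (1+r)^−16] / r = ¥380,269

¥380,269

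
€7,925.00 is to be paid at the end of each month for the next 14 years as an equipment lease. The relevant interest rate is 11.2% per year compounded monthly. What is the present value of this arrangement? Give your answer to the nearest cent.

This is an ordinary annuity: 168 payments of €7,925.00 at the end of each month.
Periodic rate r = 0.112/12 per month; n is counted in months.
PV = PMT × [(1 − (1+r)^−n)/r] = 7,925 × [1 − (1+r)^−168] / r = €670,808.93

€670,808.93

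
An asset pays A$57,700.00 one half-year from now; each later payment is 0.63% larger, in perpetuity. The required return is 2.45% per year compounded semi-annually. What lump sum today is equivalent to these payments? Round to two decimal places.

A$9,697,478.99

Periodic rate r = 0.0245/2 per half-year.
Growing perpetuity (Gordon): PV = PMT₁ / (r − g) = 57,700 / (r − 0.0063) = A$9,697,478.99.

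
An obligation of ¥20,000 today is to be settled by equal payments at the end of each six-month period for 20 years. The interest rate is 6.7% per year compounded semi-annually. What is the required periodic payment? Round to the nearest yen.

¥915

Level ordinary annuity; solve PV = PMT × [(1 − (1+r)^−n)/r] for PMT.
Periodic rate r = 0.067/2 per half-year; n is counted in half-years.
With n = 40: PMT = 20,000 / ([(1 − (1+r)^−n)/r]) = ¥915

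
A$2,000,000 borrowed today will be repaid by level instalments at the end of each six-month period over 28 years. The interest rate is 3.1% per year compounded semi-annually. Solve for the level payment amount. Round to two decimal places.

Level ordinary annuity; solve PV = PMT × [(1 − (1+r)^−n)/r] for PMT.
Periodic rate r = 0.031/2 per half-year; n is counted in half-years.
With n = 56: PMT = 2,000,000 / ([(1 − (1+r)^−n)/r]) = A$53,688.46

A$53,688.46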